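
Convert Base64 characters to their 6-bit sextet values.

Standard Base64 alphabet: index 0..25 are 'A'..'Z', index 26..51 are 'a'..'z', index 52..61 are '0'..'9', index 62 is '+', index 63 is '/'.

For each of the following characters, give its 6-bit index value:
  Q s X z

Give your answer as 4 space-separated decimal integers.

'Q': A..Z range, ord('Q') − ord('A') = 16
's': a..z range, 26 + ord('s') − ord('a') = 44
'X': A..Z range, ord('X') − ord('A') = 23
'z': a..z range, 26 + ord('z') − ord('a') = 51

Answer: 16 44 23 51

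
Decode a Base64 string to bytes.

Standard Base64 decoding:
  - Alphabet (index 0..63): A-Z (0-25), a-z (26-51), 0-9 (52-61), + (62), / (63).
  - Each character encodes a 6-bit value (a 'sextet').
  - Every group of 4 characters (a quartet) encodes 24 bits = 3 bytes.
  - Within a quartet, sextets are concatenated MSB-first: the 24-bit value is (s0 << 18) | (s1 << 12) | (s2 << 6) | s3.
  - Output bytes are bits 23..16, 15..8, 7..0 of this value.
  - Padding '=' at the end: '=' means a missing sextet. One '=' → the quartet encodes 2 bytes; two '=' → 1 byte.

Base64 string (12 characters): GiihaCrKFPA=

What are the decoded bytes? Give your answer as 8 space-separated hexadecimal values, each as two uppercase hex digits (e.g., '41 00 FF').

After char 0 ('G'=6): chars_in_quartet=1 acc=0x6 bytes_emitted=0
After char 1 ('i'=34): chars_in_quartet=2 acc=0x1A2 bytes_emitted=0
After char 2 ('i'=34): chars_in_quartet=3 acc=0x68A2 bytes_emitted=0
After char 3 ('h'=33): chars_in_quartet=4 acc=0x1A28A1 -> emit 1A 28 A1, reset; bytes_emitted=3
After char 4 ('a'=26): chars_in_quartet=1 acc=0x1A bytes_emitted=3
After char 5 ('C'=2): chars_in_quartet=2 acc=0x682 bytes_emitted=3
After char 6 ('r'=43): chars_in_quartet=3 acc=0x1A0AB bytes_emitted=3
After char 7 ('K'=10): chars_in_quartet=4 acc=0x682ACA -> emit 68 2A CA, reset; bytes_emitted=6
After char 8 ('F'=5): chars_in_quartet=1 acc=0x5 bytes_emitted=6
After char 9 ('P'=15): chars_in_quartet=2 acc=0x14F bytes_emitted=6
After char 10 ('A'=0): chars_in_quartet=3 acc=0x53C0 bytes_emitted=6
Padding '=': partial quartet acc=0x53C0 -> emit 14 F0; bytes_emitted=8

Answer: 1A 28 A1 68 2A CA 14 F0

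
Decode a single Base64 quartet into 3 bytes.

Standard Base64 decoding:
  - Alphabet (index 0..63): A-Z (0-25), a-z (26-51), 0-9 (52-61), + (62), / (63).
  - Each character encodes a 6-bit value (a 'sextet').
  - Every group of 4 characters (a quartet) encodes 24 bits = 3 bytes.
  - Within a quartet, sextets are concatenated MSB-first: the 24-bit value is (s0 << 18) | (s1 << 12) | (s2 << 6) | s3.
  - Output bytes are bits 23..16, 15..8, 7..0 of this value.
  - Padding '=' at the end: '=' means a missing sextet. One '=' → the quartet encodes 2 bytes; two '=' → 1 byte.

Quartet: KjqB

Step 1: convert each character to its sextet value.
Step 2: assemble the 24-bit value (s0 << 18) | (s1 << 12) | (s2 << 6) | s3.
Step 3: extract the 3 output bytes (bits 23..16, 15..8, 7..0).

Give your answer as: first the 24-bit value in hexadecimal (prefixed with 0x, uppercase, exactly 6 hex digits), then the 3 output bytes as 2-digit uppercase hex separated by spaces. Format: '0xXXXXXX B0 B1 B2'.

Sextets: K=10, j=35, q=42, B=1
24-bit: (10<<18) | (35<<12) | (42<<6) | 1
      = 0x280000 | 0x023000 | 0x000A80 | 0x000001
      = 0x2A3A81
Bytes: (v>>16)&0xFF=2A, (v>>8)&0xFF=3A, v&0xFF=81

Answer: 0x2A3A81 2A 3A 81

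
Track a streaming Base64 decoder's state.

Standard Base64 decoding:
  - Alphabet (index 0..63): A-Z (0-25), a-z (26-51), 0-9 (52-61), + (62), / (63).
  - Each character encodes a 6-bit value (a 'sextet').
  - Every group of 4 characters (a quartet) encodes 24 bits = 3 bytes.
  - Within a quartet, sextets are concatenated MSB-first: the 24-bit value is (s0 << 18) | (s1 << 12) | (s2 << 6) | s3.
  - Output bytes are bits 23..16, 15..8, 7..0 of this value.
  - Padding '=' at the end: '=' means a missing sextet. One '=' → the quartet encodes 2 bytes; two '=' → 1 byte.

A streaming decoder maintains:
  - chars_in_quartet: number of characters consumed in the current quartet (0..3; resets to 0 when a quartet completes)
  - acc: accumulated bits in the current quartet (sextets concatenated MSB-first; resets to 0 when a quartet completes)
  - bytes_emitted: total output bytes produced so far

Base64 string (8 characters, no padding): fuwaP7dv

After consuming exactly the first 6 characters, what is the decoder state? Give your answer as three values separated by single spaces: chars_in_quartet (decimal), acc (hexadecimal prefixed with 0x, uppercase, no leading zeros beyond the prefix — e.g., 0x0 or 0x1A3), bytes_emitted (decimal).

After char 0 ('f'=31): chars_in_quartet=1 acc=0x1F bytes_emitted=0
After char 1 ('u'=46): chars_in_quartet=2 acc=0x7EE bytes_emitted=0
After char 2 ('w'=48): chars_in_quartet=3 acc=0x1FBB0 bytes_emitted=0
After char 3 ('a'=26): chars_in_quartet=4 acc=0x7EEC1A -> emit 7E EC 1A, reset; bytes_emitted=3
After char 4 ('P'=15): chars_in_quartet=1 acc=0xF bytes_emitted=3
After char 5 ('7'=59): chars_in_quartet=2 acc=0x3FB bytes_emitted=3

Answer: 2 0x3FB 3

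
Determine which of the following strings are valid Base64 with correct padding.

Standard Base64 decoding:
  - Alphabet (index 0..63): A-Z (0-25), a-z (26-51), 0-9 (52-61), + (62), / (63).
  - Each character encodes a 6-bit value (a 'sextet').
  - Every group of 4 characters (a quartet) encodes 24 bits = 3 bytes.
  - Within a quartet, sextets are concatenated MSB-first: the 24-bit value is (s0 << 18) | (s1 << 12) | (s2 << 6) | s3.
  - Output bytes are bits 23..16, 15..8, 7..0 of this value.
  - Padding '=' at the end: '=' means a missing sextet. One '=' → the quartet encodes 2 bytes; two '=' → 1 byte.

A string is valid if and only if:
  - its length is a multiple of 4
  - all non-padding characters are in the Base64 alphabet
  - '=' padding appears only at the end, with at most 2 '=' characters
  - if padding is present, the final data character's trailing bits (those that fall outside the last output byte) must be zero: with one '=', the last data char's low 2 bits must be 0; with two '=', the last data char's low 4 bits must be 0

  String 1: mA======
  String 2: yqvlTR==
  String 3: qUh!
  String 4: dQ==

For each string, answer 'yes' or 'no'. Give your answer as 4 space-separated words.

Answer: no no no yes

Derivation:
String 1: 'mA======' → invalid (6 pad chars (max 2))
String 2: 'yqvlTR==' → invalid (bad trailing bits)
String 3: 'qUh!' → invalid (bad char(s): ['!'])
String 4: 'dQ==' → valid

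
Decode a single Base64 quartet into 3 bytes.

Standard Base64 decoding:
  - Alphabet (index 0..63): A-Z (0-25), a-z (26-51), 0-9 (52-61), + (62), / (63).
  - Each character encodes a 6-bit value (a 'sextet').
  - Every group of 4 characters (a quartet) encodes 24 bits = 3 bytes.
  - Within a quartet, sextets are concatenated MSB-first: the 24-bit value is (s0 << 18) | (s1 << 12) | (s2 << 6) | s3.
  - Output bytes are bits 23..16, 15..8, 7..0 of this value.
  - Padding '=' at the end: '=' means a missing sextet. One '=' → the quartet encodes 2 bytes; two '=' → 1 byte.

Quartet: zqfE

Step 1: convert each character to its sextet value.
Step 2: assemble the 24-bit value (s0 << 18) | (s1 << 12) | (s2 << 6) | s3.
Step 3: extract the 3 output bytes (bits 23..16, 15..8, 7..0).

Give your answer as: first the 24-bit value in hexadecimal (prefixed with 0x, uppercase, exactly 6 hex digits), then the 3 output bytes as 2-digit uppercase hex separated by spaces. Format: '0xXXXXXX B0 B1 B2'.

Answer: 0xCEA7C4 CE A7 C4

Derivation:
Sextets: z=51, q=42, f=31, E=4
24-bit: (51<<18) | (42<<12) | (31<<6) | 4
      = 0xCC0000 | 0x02A000 | 0x0007C0 | 0x000004
      = 0xCEA7C4
Bytes: (v>>16)&0xFF=CE, (v>>8)&0xFF=A7, v&0xFF=C4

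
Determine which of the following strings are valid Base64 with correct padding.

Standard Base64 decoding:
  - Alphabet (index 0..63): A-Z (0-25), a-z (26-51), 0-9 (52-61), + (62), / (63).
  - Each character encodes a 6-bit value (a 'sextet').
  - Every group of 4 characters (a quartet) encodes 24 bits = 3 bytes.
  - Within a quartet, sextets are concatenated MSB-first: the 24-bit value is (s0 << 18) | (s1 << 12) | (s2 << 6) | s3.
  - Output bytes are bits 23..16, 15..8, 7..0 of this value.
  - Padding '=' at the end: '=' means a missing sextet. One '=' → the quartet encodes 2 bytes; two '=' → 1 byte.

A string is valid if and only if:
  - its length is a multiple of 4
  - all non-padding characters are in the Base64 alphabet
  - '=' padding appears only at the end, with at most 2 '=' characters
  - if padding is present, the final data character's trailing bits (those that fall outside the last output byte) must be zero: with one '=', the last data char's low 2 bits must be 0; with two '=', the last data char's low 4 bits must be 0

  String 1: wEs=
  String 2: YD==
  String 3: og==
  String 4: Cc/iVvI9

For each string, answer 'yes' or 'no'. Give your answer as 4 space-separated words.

String 1: 'wEs=' → valid
String 2: 'YD==' → invalid (bad trailing bits)
String 3: 'og==' → valid
String 4: 'Cc/iVvI9' → valid

Answer: yes no yes yes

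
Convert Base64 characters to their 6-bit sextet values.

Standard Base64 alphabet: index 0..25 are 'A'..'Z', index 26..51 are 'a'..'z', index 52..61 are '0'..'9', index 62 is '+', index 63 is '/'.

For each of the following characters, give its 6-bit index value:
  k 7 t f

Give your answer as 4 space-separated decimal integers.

'k': a..z range, 26 + ord('k') − ord('a') = 36
'7': 0..9 range, 52 + ord('7') − ord('0') = 59
't': a..z range, 26 + ord('t') − ord('a') = 45
'f': a..z range, 26 + ord('f') − ord('a') = 31

Answer: 36 59 45 31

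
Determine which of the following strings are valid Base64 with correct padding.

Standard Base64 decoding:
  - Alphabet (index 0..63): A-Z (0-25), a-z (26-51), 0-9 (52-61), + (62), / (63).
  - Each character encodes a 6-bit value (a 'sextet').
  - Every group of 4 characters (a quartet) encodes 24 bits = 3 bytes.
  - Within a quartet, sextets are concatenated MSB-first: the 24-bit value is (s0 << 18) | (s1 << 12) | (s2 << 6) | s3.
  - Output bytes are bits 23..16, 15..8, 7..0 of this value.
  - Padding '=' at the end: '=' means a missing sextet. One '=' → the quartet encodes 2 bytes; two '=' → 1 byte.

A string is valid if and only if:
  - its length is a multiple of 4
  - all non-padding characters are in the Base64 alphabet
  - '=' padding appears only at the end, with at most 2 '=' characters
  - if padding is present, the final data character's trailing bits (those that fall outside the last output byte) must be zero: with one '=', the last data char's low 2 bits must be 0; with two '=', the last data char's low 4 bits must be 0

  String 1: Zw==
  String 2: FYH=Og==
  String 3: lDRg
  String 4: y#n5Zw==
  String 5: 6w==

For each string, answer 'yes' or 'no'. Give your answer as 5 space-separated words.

String 1: 'Zw==' → valid
String 2: 'FYH=Og==' → invalid (bad char(s): ['=']; '=' in middle)
String 3: 'lDRg' → valid
String 4: 'y#n5Zw==' → invalid (bad char(s): ['#'])
String 5: '6w==' → valid

Answer: yes no yes no yes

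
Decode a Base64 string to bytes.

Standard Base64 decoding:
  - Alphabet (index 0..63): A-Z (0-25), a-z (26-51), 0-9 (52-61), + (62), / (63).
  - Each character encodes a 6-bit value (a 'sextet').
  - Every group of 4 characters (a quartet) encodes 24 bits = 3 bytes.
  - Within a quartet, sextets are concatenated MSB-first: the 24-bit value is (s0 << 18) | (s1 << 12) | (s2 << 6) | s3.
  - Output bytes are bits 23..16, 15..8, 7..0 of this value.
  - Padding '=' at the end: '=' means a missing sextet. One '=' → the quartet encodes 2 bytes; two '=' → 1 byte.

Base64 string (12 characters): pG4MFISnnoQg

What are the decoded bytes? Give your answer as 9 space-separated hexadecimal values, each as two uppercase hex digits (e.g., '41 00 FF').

Answer: A4 6E 0C 14 84 A7 9E 84 20

Derivation:
After char 0 ('p'=41): chars_in_quartet=1 acc=0x29 bytes_emitted=0
After char 1 ('G'=6): chars_in_quartet=2 acc=0xA46 bytes_emitted=0
After char 2 ('4'=56): chars_in_quartet=3 acc=0x291B8 bytes_emitted=0
After char 3 ('M'=12): chars_in_quartet=4 acc=0xA46E0C -> emit A4 6E 0C, reset; bytes_emitted=3
After char 4 ('F'=5): chars_in_quartet=1 acc=0x5 bytes_emitted=3
After char 5 ('I'=8): chars_in_quartet=2 acc=0x148 bytes_emitted=3
After char 6 ('S'=18): chars_in_quartet=3 acc=0x5212 bytes_emitted=3
After char 7 ('n'=39): chars_in_quartet=4 acc=0x1484A7 -> emit 14 84 A7, reset; bytes_emitted=6
After char 8 ('n'=39): chars_in_quartet=1 acc=0x27 bytes_emitted=6
After char 9 ('o'=40): chars_in_quartet=2 acc=0x9E8 bytes_emitted=6
After char 10 ('Q'=16): chars_in_quartet=3 acc=0x27A10 bytes_emitted=6
After char 11 ('g'=32): chars_in_quartet=4 acc=0x9E8420 -> emit 9E 84 20, reset; bytes_emitted=9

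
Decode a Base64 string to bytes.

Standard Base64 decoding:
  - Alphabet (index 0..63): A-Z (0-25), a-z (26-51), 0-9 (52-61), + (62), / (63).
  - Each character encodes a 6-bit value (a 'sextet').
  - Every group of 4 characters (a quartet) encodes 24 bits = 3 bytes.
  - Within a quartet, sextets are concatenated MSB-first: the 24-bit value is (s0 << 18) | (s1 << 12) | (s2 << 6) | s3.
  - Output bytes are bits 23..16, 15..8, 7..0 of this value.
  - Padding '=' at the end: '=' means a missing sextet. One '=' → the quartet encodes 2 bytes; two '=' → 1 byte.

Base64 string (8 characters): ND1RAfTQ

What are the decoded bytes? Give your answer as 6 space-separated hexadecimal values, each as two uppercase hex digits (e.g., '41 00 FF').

Answer: 34 3D 51 01 F4 D0

Derivation:
After char 0 ('N'=13): chars_in_quartet=1 acc=0xD bytes_emitted=0
After char 1 ('D'=3): chars_in_quartet=2 acc=0x343 bytes_emitted=0
After char 2 ('1'=53): chars_in_quartet=3 acc=0xD0F5 bytes_emitted=0
After char 3 ('R'=17): chars_in_quartet=4 acc=0x343D51 -> emit 34 3D 51, reset; bytes_emitted=3
After char 4 ('A'=0): chars_in_quartet=1 acc=0x0 bytes_emitted=3
After char 5 ('f'=31): chars_in_quartet=2 acc=0x1F bytes_emitted=3
After char 6 ('T'=19): chars_in_quartet=3 acc=0x7D3 bytes_emitted=3
After char 7 ('Q'=16): chars_in_quartet=4 acc=0x1F4D0 -> emit 01 F4 D0, reset; bytes_emitted=6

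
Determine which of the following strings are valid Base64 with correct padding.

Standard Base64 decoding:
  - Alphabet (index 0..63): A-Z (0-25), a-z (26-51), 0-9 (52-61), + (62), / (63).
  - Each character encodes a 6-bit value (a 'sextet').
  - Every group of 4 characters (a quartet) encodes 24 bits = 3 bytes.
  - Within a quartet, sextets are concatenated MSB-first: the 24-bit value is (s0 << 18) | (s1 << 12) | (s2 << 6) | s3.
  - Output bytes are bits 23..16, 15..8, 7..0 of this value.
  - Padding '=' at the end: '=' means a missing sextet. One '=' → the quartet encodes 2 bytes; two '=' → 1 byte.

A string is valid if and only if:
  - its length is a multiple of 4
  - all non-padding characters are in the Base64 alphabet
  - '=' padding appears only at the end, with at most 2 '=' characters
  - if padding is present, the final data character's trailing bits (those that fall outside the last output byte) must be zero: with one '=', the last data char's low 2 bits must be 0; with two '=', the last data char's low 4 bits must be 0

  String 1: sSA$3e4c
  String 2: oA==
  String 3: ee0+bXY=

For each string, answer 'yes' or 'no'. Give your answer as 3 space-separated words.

String 1: 'sSA$3e4c' → invalid (bad char(s): ['$'])
String 2: 'oA==' → valid
String 3: 'ee0+bXY=' → valid

Answer: no yes yes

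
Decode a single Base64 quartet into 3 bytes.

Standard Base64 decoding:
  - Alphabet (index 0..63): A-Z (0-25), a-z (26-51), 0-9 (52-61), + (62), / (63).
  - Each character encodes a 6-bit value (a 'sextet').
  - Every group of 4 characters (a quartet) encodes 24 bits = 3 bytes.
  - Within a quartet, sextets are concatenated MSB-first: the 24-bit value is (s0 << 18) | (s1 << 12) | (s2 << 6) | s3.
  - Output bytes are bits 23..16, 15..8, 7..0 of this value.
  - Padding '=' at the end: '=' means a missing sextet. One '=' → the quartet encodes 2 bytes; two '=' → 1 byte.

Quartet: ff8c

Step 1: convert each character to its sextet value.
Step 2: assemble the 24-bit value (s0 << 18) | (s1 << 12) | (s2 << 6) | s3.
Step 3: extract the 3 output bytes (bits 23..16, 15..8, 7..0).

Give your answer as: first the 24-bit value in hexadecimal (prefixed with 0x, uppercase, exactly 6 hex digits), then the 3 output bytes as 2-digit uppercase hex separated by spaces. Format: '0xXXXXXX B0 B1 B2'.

Sextets: f=31, f=31, 8=60, c=28
24-bit: (31<<18) | (31<<12) | (60<<6) | 28
      = 0x7C0000 | 0x01F000 | 0x000F00 | 0x00001C
      = 0x7DFF1C
Bytes: (v>>16)&0xFF=7D, (v>>8)&0xFF=FF, v&0xFF=1C

Answer: 0x7DFF1C 7D FF 1C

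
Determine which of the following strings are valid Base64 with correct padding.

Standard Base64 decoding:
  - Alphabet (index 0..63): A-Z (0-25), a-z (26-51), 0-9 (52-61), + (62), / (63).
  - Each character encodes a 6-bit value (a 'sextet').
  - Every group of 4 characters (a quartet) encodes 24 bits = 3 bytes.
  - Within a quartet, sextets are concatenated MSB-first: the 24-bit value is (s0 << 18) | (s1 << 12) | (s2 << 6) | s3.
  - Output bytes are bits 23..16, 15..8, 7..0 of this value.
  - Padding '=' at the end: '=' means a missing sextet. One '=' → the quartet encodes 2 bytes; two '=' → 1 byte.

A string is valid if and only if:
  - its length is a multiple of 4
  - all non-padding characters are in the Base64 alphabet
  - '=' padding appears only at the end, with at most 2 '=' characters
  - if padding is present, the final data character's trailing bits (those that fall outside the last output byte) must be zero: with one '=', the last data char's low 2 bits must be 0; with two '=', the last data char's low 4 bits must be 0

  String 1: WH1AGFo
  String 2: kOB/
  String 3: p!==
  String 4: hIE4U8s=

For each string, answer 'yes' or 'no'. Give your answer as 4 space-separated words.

Answer: no yes no yes

Derivation:
String 1: 'WH1AGFo' → invalid (len=7 not mult of 4)
String 2: 'kOB/' → valid
String 3: 'p!==' → invalid (bad char(s): ['!'])
String 4: 'hIE4U8s=' → valid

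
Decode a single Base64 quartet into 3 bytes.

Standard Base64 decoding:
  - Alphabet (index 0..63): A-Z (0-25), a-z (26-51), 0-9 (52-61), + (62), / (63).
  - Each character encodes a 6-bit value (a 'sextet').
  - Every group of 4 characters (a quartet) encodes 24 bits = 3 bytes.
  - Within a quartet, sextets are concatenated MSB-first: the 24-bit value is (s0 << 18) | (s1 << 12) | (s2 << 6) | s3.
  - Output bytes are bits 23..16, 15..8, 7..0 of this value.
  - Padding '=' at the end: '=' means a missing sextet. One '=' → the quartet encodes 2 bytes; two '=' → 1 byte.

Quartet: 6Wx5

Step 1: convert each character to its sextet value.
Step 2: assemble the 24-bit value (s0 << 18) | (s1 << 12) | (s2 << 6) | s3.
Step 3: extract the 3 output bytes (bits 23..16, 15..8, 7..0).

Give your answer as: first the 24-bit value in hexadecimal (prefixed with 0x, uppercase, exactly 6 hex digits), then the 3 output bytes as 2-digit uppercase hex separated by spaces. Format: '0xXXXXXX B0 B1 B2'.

Answer: 0xE96C79 E9 6C 79

Derivation:
Sextets: 6=58, W=22, x=49, 5=57
24-bit: (58<<18) | (22<<12) | (49<<6) | 57
      = 0xE80000 | 0x016000 | 0x000C40 | 0x000039
      = 0xE96C79
Bytes: (v>>16)&0xFF=E9, (v>>8)&0xFF=6C, v&0xFF=79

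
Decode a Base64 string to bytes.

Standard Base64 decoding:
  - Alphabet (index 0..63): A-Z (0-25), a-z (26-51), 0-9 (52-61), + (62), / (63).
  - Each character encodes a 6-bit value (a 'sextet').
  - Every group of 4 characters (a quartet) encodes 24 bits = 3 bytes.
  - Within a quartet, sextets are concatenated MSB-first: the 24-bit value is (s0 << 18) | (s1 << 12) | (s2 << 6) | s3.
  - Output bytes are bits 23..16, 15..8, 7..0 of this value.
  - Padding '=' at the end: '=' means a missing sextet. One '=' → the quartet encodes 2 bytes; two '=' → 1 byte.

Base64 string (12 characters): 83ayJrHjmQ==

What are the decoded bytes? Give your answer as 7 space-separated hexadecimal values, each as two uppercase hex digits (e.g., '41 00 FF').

After char 0 ('8'=60): chars_in_quartet=1 acc=0x3C bytes_emitted=0
After char 1 ('3'=55): chars_in_quartet=2 acc=0xF37 bytes_emitted=0
After char 2 ('a'=26): chars_in_quartet=3 acc=0x3CDDA bytes_emitted=0
After char 3 ('y'=50): chars_in_quartet=4 acc=0xF376B2 -> emit F3 76 B2, reset; bytes_emitted=3
After char 4 ('J'=9): chars_in_quartet=1 acc=0x9 bytes_emitted=3
After char 5 ('r'=43): chars_in_quartet=2 acc=0x26B bytes_emitted=3
After char 6 ('H'=7): chars_in_quartet=3 acc=0x9AC7 bytes_emitted=3
After char 7 ('j'=35): chars_in_quartet=4 acc=0x26B1E3 -> emit 26 B1 E3, reset; bytes_emitted=6
After char 8 ('m'=38): chars_in_quartet=1 acc=0x26 bytes_emitted=6
After char 9 ('Q'=16): chars_in_quartet=2 acc=0x990 bytes_emitted=6
Padding '==': partial quartet acc=0x990 -> emit 99; bytes_emitted=7

Answer: F3 76 B2 26 B1 E3 99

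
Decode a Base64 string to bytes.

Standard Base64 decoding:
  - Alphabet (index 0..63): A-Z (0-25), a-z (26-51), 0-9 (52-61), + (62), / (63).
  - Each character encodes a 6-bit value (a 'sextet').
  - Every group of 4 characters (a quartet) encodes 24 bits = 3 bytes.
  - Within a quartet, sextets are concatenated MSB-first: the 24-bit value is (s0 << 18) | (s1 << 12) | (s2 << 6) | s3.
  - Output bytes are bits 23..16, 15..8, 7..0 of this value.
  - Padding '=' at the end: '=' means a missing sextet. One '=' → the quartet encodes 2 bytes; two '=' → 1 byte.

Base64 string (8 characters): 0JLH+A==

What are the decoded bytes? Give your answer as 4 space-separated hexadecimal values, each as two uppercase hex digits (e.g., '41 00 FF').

After char 0 ('0'=52): chars_in_quartet=1 acc=0x34 bytes_emitted=0
After char 1 ('J'=9): chars_in_quartet=2 acc=0xD09 bytes_emitted=0
After char 2 ('L'=11): chars_in_quartet=3 acc=0x3424B bytes_emitted=0
After char 3 ('H'=7): chars_in_quartet=4 acc=0xD092C7 -> emit D0 92 C7, reset; bytes_emitted=3
After char 4 ('+'=62): chars_in_quartet=1 acc=0x3E bytes_emitted=3
After char 5 ('A'=0): chars_in_quartet=2 acc=0xF80 bytes_emitted=3
Padding '==': partial quartet acc=0xF80 -> emit F8; bytes_emitted=4

Answer: D0 92 C7 F8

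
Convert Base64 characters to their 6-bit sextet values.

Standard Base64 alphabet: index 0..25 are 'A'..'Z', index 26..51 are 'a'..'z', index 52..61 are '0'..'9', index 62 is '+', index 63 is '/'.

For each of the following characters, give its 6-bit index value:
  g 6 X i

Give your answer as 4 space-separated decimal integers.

'g': a..z range, 26 + ord('g') − ord('a') = 32
'6': 0..9 range, 52 + ord('6') − ord('0') = 58
'X': A..Z range, ord('X') − ord('A') = 23
'i': a..z range, 26 + ord('i') − ord('a') = 34

Answer: 32 58 23 34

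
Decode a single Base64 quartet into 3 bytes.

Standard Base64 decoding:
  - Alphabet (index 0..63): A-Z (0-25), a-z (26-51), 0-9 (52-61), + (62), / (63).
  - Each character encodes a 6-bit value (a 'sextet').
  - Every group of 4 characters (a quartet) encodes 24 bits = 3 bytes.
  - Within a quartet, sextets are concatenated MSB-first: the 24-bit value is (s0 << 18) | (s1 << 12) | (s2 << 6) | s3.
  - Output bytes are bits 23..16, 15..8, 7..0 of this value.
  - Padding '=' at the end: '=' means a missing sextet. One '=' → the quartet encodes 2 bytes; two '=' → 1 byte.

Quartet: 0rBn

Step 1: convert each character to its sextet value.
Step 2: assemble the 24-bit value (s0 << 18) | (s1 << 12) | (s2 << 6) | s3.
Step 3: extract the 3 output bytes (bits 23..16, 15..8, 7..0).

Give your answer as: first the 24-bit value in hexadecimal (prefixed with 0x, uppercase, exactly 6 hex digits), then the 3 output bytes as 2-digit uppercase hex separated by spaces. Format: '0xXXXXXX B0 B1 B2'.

Sextets: 0=52, r=43, B=1, n=39
24-bit: (52<<18) | (43<<12) | (1<<6) | 39
      = 0xD00000 | 0x02B000 | 0x000040 | 0x000027
      = 0xD2B067
Bytes: (v>>16)&0xFF=D2, (v>>8)&0xFF=B0, v&0xFF=67

Answer: 0xD2B067 D2 B0 67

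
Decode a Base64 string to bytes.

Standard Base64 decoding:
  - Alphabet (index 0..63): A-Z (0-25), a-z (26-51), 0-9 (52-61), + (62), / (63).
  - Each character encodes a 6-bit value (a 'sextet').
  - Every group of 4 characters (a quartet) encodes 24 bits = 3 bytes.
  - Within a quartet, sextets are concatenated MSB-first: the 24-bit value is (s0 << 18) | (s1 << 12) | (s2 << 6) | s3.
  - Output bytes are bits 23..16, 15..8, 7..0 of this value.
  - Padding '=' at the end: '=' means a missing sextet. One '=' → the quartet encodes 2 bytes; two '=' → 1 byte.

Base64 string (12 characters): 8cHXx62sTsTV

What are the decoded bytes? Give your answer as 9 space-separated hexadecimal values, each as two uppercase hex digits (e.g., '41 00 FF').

After char 0 ('8'=60): chars_in_quartet=1 acc=0x3C bytes_emitted=0
After char 1 ('c'=28): chars_in_quartet=2 acc=0xF1C bytes_emitted=0
After char 2 ('H'=7): chars_in_quartet=3 acc=0x3C707 bytes_emitted=0
After char 3 ('X'=23): chars_in_quartet=4 acc=0xF1C1D7 -> emit F1 C1 D7, reset; bytes_emitted=3
After char 4 ('x'=49): chars_in_quartet=1 acc=0x31 bytes_emitted=3
After char 5 ('6'=58): chars_in_quartet=2 acc=0xC7A bytes_emitted=3
After char 6 ('2'=54): chars_in_quartet=3 acc=0x31EB6 bytes_emitted=3
After char 7 ('s'=44): chars_in_quartet=4 acc=0xC7ADAC -> emit C7 AD AC, reset; bytes_emitted=6
After char 8 ('T'=19): chars_in_quartet=1 acc=0x13 bytes_emitted=6
After char 9 ('s'=44): chars_in_quartet=2 acc=0x4EC bytes_emitted=6
After char 10 ('T'=19): chars_in_quartet=3 acc=0x13B13 bytes_emitted=6
After char 11 ('V'=21): chars_in_quartet=4 acc=0x4EC4D5 -> emit 4E C4 D5, reset; bytes_emitted=9

Answer: F1 C1 D7 C7 AD AC 4E C4 D5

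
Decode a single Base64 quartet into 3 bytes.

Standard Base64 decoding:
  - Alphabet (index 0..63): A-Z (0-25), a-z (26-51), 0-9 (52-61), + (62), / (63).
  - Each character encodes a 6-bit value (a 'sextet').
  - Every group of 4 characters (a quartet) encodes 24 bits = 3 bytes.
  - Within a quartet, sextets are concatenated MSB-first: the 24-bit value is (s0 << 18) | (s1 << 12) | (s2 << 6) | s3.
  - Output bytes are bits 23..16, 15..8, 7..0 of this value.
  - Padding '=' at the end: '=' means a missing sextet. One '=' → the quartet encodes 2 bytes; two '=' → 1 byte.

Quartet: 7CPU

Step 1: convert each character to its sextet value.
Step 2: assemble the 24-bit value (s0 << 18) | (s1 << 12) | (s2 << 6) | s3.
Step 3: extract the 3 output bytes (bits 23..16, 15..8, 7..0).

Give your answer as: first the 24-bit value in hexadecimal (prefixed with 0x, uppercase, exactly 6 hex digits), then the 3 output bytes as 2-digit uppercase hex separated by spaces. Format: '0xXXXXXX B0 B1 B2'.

Answer: 0xEC23D4 EC 23 D4

Derivation:
Sextets: 7=59, C=2, P=15, U=20
24-bit: (59<<18) | (2<<12) | (15<<6) | 20
      = 0xEC0000 | 0x002000 | 0x0003C0 | 0x000014
      = 0xEC23D4
Bytes: (v>>16)&0xFF=EC, (v>>8)&0xFF=23, v&0xFF=D4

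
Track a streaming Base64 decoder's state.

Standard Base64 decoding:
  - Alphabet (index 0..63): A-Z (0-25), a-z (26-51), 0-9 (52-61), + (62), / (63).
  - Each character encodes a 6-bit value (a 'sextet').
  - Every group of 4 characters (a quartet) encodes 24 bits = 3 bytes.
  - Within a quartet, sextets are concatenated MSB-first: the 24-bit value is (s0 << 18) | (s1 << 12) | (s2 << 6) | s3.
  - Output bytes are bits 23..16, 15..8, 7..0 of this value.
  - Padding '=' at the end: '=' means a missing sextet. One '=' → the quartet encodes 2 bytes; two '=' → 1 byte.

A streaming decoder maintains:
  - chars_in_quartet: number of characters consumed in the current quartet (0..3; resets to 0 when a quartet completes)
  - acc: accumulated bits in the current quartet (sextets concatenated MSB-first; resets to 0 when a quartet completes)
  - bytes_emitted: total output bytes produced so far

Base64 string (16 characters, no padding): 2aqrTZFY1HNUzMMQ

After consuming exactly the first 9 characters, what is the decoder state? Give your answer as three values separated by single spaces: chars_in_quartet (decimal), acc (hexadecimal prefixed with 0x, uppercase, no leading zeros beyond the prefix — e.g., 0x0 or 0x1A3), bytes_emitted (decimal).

Answer: 1 0x35 6

Derivation:
After char 0 ('2'=54): chars_in_quartet=1 acc=0x36 bytes_emitted=0
After char 1 ('a'=26): chars_in_quartet=2 acc=0xD9A bytes_emitted=0
After char 2 ('q'=42): chars_in_quartet=3 acc=0x366AA bytes_emitted=0
After char 3 ('r'=43): chars_in_quartet=4 acc=0xD9AAAB -> emit D9 AA AB, reset; bytes_emitted=3
After char 4 ('T'=19): chars_in_quartet=1 acc=0x13 bytes_emitted=3
After char 5 ('Z'=25): chars_in_quartet=2 acc=0x4D9 bytes_emitted=3
After char 6 ('F'=5): chars_in_quartet=3 acc=0x13645 bytes_emitted=3
After char 7 ('Y'=24): chars_in_quartet=4 acc=0x4D9158 -> emit 4D 91 58, reset; bytes_emitted=6
After char 8 ('1'=53): chars_in_quartet=1 acc=0x35 bytes_emitted=6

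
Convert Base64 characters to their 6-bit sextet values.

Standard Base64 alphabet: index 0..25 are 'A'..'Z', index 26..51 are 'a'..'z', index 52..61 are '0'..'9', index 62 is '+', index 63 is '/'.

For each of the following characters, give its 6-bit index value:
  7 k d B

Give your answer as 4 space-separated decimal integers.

Answer: 59 36 29 1

Derivation:
'7': 0..9 range, 52 + ord('7') − ord('0') = 59
'k': a..z range, 26 + ord('k') − ord('a') = 36
'd': a..z range, 26 + ord('d') − ord('a') = 29
'B': A..Z range, ord('B') − ord('A') = 1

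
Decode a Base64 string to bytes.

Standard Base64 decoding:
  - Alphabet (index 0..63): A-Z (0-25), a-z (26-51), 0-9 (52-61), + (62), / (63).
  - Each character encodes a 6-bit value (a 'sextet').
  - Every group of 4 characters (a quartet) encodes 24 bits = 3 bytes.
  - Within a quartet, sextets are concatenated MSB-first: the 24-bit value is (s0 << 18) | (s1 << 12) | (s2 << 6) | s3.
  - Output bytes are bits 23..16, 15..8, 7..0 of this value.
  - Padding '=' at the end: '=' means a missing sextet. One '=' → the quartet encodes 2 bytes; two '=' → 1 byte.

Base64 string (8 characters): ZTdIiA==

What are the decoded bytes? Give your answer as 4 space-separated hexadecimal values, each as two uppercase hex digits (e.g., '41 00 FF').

Answer: 65 37 48 88

Derivation:
After char 0 ('Z'=25): chars_in_quartet=1 acc=0x19 bytes_emitted=0
After char 1 ('T'=19): chars_in_quartet=2 acc=0x653 bytes_emitted=0
After char 2 ('d'=29): chars_in_quartet=3 acc=0x194DD bytes_emitted=0
After char 3 ('I'=8): chars_in_quartet=4 acc=0x653748 -> emit 65 37 48, reset; bytes_emitted=3
After char 4 ('i'=34): chars_in_quartet=1 acc=0x22 bytes_emitted=3
After char 5 ('A'=0): chars_in_quartet=2 acc=0x880 bytes_emitted=3
Padding '==': partial quartet acc=0x880 -> emit 88; bytes_emitted=4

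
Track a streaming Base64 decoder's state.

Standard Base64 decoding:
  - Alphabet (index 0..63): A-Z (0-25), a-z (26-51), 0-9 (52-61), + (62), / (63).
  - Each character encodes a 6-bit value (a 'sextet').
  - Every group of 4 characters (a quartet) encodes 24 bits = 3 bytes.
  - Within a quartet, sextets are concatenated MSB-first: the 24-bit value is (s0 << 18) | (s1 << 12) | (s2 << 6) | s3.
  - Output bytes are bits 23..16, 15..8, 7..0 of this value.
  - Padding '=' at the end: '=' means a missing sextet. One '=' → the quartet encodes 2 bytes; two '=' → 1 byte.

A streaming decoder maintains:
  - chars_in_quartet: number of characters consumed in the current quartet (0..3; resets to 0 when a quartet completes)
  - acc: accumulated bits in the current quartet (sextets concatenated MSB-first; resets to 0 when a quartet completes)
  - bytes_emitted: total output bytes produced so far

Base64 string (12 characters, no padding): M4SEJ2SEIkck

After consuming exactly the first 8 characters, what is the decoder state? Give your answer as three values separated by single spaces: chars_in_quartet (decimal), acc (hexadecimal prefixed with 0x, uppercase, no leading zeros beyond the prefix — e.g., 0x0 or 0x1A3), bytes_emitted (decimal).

Answer: 0 0x0 6

Derivation:
After char 0 ('M'=12): chars_in_quartet=1 acc=0xC bytes_emitted=0
After char 1 ('4'=56): chars_in_quartet=2 acc=0x338 bytes_emitted=0
After char 2 ('S'=18): chars_in_quartet=3 acc=0xCE12 bytes_emitted=0
After char 3 ('E'=4): chars_in_quartet=4 acc=0x338484 -> emit 33 84 84, reset; bytes_emitted=3
After char 4 ('J'=9): chars_in_quartet=1 acc=0x9 bytes_emitted=3
After char 5 ('2'=54): chars_in_quartet=2 acc=0x276 bytes_emitted=3
After char 6 ('S'=18): chars_in_quartet=3 acc=0x9D92 bytes_emitted=3
After char 7 ('E'=4): chars_in_quartet=4 acc=0x276484 -> emit 27 64 84, reset; bytes_emitted=6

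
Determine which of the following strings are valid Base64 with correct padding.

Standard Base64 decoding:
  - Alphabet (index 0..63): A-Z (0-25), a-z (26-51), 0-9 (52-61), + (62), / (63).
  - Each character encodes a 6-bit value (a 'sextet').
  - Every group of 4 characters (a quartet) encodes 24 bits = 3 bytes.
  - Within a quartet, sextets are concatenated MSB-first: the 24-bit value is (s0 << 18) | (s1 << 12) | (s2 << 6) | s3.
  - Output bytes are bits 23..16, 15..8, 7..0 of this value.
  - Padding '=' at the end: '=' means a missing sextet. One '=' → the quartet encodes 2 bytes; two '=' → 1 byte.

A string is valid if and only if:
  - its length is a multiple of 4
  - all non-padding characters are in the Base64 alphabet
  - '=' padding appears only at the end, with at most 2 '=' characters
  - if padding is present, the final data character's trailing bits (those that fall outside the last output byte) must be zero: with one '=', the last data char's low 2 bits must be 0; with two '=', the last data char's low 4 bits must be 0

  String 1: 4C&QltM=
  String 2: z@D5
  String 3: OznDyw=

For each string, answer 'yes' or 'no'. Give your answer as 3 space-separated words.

Answer: no no no

Derivation:
String 1: '4C&QltM=' → invalid (bad char(s): ['&'])
String 2: 'z@D5' → invalid (bad char(s): ['@'])
String 3: 'OznDyw=' → invalid (len=7 not mult of 4)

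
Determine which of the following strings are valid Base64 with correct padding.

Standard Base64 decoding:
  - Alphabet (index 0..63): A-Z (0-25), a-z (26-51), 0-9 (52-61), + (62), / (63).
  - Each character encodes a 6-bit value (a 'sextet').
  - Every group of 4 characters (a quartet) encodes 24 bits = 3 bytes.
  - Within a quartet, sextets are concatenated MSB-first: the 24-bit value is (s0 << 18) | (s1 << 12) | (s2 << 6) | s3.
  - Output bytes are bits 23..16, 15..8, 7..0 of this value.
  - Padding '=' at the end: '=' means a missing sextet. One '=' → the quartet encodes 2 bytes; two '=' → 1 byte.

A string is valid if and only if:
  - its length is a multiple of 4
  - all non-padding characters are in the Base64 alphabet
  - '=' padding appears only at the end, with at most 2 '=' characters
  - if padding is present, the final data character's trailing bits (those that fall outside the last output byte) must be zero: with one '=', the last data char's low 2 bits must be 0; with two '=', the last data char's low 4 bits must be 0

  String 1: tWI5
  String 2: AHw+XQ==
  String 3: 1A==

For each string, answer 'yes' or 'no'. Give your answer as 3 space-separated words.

String 1: 'tWI5' → valid
String 2: 'AHw+XQ==' → valid
String 3: '1A==' → valid

Answer: yes yes yes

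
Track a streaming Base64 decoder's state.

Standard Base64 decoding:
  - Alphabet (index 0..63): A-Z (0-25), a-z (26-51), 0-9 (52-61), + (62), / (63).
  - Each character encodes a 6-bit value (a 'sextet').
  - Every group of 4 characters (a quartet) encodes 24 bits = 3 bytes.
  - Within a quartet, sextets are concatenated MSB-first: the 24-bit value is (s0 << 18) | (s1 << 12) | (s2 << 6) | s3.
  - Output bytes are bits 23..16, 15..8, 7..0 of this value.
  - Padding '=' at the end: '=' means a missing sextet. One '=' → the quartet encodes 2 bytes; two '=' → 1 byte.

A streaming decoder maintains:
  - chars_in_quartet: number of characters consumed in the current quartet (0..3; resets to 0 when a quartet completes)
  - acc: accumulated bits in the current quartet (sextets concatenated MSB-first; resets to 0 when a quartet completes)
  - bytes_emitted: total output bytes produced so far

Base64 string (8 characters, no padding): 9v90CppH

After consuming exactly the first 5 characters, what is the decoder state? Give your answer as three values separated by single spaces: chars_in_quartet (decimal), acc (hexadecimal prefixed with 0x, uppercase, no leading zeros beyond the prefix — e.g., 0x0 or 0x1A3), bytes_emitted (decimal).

Answer: 1 0x2 3

Derivation:
After char 0 ('9'=61): chars_in_quartet=1 acc=0x3D bytes_emitted=0
After char 1 ('v'=47): chars_in_quartet=2 acc=0xF6F bytes_emitted=0
After char 2 ('9'=61): chars_in_quartet=3 acc=0x3DBFD bytes_emitted=0
After char 3 ('0'=52): chars_in_quartet=4 acc=0xF6FF74 -> emit F6 FF 74, reset; bytes_emitted=3
After char 4 ('C'=2): chars_in_quartet=1 acc=0x2 bytes_emitted=3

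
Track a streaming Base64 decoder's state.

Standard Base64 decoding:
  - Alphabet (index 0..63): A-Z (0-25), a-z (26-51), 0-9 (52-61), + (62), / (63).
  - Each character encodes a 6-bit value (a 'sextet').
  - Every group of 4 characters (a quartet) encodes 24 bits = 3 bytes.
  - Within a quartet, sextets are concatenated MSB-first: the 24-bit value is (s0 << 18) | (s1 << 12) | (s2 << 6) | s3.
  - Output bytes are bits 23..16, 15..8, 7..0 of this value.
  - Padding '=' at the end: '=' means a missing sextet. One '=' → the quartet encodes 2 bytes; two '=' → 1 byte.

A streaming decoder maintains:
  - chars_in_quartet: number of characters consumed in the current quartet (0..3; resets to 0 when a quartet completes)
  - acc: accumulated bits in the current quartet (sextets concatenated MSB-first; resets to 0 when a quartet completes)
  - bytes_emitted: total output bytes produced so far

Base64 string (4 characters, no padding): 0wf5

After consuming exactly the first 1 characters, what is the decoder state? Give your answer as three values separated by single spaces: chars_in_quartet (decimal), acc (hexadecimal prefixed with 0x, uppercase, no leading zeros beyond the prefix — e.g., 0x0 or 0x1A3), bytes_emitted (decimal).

Answer: 1 0x34 0

Derivation:
After char 0 ('0'=52): chars_in_quartet=1 acc=0x34 bytes_emitted=0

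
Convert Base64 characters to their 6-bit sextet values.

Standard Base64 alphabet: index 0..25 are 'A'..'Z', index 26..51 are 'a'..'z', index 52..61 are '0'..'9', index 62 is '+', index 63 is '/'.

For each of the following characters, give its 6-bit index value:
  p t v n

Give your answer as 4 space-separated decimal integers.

'p': a..z range, 26 + ord('p') − ord('a') = 41
't': a..z range, 26 + ord('t') − ord('a') = 45
'v': a..z range, 26 + ord('v') − ord('a') = 47
'n': a..z range, 26 + ord('n') − ord('a') = 39

Answer: 41 45 47 39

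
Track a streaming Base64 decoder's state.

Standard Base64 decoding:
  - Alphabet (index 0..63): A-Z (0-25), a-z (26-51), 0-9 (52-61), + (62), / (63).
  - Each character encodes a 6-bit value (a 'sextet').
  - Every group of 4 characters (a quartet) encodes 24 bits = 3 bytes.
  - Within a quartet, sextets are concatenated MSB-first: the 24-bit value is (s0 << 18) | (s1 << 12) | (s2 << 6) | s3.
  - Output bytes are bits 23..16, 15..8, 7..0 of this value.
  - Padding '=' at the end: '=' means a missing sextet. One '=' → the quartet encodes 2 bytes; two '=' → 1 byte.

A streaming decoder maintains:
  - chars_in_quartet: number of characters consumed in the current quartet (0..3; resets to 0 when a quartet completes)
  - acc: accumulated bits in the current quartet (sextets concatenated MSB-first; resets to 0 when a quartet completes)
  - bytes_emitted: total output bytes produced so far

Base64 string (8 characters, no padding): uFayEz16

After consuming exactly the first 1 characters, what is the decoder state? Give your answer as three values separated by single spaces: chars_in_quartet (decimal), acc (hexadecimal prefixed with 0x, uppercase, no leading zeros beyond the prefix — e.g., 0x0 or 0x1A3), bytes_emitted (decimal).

After char 0 ('u'=46): chars_in_quartet=1 acc=0x2E bytes_emitted=0

Answer: 1 0x2E 0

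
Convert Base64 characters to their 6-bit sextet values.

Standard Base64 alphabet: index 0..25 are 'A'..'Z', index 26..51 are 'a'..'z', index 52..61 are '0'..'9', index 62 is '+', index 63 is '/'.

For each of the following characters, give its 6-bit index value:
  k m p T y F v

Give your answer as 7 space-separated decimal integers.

Answer: 36 38 41 19 50 5 47

Derivation:
'k': a..z range, 26 + ord('k') − ord('a') = 36
'm': a..z range, 26 + ord('m') − ord('a') = 38
'p': a..z range, 26 + ord('p') − ord('a') = 41
'T': A..Z range, ord('T') − ord('A') = 19
'y': a..z range, 26 + ord('y') − ord('a') = 50
'F': A..Z range, ord('F') − ord('A') = 5
'v': a..z range, 26 + ord('v') − ord('a') = 47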